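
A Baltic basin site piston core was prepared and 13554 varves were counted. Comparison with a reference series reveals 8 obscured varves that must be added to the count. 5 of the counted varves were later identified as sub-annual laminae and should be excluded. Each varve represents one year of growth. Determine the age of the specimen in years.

13557 years

True varve count = 13554 − 5 + 8 = 13557.
With a one-to-one varve periodicity this is 13557 years.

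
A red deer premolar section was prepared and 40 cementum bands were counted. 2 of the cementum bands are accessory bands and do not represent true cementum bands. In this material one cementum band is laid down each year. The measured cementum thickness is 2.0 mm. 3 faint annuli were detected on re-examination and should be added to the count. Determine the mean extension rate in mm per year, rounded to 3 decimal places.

Adjusted count: 40 − 2 + 3 = 41 cementum bands.
2.0 mm over 41 years gives 2.0 / 41 ≈ 0.049 mm per year.

0.049 mm per year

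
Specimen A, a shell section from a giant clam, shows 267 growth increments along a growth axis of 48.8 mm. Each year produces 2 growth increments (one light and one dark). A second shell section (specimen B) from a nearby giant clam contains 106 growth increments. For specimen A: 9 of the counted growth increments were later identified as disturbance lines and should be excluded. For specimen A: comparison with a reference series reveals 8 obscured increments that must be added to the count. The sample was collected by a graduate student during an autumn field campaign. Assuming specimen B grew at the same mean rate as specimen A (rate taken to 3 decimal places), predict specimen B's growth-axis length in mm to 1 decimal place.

Specimen A: correcting the raw count gives 267 − 9 + 8 = 266 true growth increments.
Specimen A: dividing by 2 growth increments per year: 266 / 2 = 133 years.
A: Extension rate ≈ 48.8 / 133 = 0.367 mm per year.
Specimen B: with 2 growth increments per year, 106 / 2 = 53 years. B's length ≈ 0.367 × 53 = 19.5 mm.

19.5 mm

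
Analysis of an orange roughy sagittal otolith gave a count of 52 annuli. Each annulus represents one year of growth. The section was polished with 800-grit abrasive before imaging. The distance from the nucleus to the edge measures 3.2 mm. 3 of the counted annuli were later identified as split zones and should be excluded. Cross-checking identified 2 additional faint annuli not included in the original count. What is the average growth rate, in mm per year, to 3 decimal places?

0.063 mm per year

True annulus count = 52 − 3 + 2 = 51.
Extension rate ≈ 3.2 / 51 = 0.063 mm per year.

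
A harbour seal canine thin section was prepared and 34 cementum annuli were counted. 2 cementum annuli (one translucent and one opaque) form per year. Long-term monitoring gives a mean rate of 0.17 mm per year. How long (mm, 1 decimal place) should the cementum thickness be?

2.9 mm

With 2 cementum annuli per year, 34 / 2 = 17 years.
Predicted length = 0.17 mm/year × 17 years = 2.9 mm.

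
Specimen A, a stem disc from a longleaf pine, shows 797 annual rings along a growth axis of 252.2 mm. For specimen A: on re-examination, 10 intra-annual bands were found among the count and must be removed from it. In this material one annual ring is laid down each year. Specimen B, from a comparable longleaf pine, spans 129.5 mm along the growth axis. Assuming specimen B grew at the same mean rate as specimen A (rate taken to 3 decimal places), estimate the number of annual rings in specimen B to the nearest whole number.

Specimen A: adjusted count: 797 − 10 = 787 annual rings.
A: Extension rate ≈ 252.2 / 787 = 0.320 mm/yr.
For B, 129.5 / 0.320 = 404.69 years ≈ 405 annual rings.

405 annual rings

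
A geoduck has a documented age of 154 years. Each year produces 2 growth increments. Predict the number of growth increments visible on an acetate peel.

308 growth increments

With 2 growth increments per year, 154 years would produce 154 × 2 = 308 growth increments.
So 308 growth increments should be present.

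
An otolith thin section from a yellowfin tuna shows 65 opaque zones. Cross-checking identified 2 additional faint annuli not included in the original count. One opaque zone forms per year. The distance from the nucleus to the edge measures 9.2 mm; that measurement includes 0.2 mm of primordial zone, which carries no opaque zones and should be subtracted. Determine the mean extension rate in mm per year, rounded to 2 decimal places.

0.13 mm per year

Correcting the raw count gives 65 + 2 = 67 true opaque zones.
The growth record spans 9.2 − 0.2 = 9.0 mm.
9.0 mm over 67 years gives 9.0 / 67 ≈ 0.13 mm per year.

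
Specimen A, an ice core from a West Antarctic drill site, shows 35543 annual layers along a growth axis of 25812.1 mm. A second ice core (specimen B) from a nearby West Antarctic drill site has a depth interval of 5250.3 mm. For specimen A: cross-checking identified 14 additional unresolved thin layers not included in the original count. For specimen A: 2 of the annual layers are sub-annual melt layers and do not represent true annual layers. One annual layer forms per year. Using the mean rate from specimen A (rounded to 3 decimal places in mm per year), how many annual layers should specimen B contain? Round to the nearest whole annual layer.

7232 annual layers

Specimen A: after corrections the count is 35543 − 2 + 14 = 35555 annual layers.
A: Extension rate ≈ 25812.1 / 35555 = 0.726 mm per year.
B spans 5250.3 / 0.726 = 7231.82 years ≈ 7232 annual layers.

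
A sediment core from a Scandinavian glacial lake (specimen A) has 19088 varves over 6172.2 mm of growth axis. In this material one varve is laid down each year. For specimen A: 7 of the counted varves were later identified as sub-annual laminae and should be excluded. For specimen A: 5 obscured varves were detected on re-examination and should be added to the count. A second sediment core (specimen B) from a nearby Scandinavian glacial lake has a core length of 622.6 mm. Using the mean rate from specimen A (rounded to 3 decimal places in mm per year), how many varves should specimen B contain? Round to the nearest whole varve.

Specimen A: true varve count = 19088 − 7 + 5 = 19086.
A: Mean rate = 6172.2 mm / 19086 years ≈ 0.323 mm/year.
Specimen B: 622.6 mm / 0.323 mm per year = 1927.55 years ≈ 1928 varves.

1928 varves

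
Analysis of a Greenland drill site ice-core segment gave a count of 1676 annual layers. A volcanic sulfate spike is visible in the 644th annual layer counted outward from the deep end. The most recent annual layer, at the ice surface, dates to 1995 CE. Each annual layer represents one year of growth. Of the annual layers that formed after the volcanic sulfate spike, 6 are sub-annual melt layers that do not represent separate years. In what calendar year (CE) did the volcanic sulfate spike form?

969 CE

1676 − 644 = 1032 annual layers lie beyond the volcanic sulfate spike toward the ice surface.
1032 − 6 false = 1026 true annual layers after the volcanic sulfate spike.
Counting back 1026 years from 1995 CE places the volcanic sulfate spike in 1995 − 1026 = 969 CE.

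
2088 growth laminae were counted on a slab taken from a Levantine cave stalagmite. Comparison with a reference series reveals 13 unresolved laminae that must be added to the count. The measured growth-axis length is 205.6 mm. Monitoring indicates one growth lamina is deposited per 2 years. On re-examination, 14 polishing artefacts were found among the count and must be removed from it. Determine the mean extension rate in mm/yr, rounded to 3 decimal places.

True growth lamina count = 2088 − 14 + 13 = 2087.
At 2 years per growth lamina, 2087 × 2 = 4174 years.
Extension rate ≈ 205.6 / 4174 = 0.049 mm/yr.

0.049 mm/yr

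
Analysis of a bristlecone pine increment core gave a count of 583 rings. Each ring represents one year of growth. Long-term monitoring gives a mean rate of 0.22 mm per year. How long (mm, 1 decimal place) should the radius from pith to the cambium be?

128.3 mm

583 years of growth are recorded.
Length ≈ 0.22 × 583 = 128.3 mm.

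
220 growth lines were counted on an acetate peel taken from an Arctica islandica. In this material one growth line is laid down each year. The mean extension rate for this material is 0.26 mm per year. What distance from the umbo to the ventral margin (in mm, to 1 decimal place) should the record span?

57.2 mm

220 years of growth are recorded.
Length ≈ 0.26 × 220 = 57.2 mm.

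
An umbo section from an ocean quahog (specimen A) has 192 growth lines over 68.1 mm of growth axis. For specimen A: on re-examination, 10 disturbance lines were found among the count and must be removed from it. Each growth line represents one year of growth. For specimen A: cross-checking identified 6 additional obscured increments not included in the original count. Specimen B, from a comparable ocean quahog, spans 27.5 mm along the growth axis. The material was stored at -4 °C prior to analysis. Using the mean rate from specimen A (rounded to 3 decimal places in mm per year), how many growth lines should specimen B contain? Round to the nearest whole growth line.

Specimen A: correcting the raw count gives 192 − 10 + 6 = 188 true growth lines.
A: Mean rate = 68.1 mm / 188 years ≈ 0.362 mm/year.
B spans 27.5 / 0.362 = 75.97 years ≈ 76 growth lines.

76 growth lines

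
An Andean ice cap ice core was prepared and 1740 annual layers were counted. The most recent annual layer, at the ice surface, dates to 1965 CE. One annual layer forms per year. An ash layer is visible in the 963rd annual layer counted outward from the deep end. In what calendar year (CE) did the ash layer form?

1740 − 963 = 777 annual layers lie beyond the ash layer toward the ice surface.
The annual layer at the ice surface is 1965 CE, so the ash layer dates to 1965 − 777 = 1188 CE.

1188 CE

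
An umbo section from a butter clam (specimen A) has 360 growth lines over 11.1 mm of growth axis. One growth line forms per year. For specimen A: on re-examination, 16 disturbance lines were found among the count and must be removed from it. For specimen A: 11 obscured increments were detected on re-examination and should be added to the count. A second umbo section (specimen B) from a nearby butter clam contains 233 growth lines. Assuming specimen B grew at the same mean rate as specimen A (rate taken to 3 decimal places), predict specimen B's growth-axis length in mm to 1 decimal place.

7.2 mm

Specimen A: adjusted count: 360 − 16 + 11 = 355 growth lines.
A: Mean rate = 11.1 mm / 355 years ≈ 0.031 mm per year.
For B, 0.031 mm/year × 233 years = 7.2 mm.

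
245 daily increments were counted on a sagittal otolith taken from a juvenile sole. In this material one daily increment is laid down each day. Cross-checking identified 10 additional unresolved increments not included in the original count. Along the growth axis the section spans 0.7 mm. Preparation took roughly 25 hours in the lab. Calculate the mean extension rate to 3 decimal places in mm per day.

Correcting the raw count gives 245 + 10 = 255 true daily increments.
Mean rate = 0.7 mm / 255 days ≈ 0.003 mm per day.

0.003 mm per day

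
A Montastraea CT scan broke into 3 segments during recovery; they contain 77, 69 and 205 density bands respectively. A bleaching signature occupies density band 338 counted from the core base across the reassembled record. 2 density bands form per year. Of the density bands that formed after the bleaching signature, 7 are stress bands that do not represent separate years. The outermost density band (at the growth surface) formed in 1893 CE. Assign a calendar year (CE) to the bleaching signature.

Total density bands = 77 + 69 + 205 = 351.
351 − 338 = 13 density bands lie beyond the bleaching signature toward the growth surface.
13 − 7 false = 6 true density bands after the bleaching signature.
With 2 density bands per year, 6 / 2 = 3 years.
1893 − 3 = 1890 CE.

1890 CE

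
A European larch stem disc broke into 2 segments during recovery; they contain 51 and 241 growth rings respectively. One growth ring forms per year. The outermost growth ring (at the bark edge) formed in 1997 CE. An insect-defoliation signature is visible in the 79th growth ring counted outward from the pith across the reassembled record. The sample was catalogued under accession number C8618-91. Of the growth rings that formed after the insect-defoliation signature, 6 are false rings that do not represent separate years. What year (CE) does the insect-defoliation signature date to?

1790 CE

Total growth rings = 51 + 241 = 292.
292 − 79 = 213 growth rings lie beyond the insect-defoliation signature toward the bark edge.
Excluding 6 false growth rings: 213 − 6 = 207.
1997 − 207 = 1790 CE.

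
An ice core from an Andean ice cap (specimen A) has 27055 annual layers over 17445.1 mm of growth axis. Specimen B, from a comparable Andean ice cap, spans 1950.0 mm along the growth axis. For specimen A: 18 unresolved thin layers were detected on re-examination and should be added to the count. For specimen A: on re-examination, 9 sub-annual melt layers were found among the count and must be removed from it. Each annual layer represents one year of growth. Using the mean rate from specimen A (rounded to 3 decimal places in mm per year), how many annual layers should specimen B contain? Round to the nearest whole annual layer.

Specimen A: after corrections the count is 27055 − 9 + 18 = 27064 annual layers.
A: 17445.1 mm over 27064 years gives 17445.1 / 27064 ≈ 0.645 mm per year.
B spans 1950.0 / 0.645 = 3023.26 years ≈ 3023 annual layers.

3023 annual layers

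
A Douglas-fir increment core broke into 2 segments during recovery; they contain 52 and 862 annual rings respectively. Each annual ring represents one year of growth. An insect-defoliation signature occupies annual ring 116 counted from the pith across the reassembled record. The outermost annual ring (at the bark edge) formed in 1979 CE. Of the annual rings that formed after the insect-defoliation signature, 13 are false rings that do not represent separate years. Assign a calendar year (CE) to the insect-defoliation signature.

Total annual rings = 52 + 862 = 914.
Between annual ring 116 and the bark edge there are 914 − 116 = 798 annual rings.
Removing the 13 false annual rings leaves 798 − 13 = 785 true annual rings beyond the insect-defoliation signature.
1979 − 785 = 1194 CE.

1194 CE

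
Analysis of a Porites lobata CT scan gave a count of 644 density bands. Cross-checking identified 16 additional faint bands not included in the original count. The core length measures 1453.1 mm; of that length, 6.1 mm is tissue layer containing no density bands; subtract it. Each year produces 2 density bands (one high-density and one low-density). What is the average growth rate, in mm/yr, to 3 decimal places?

4.385 mm/yr

Correcting the raw count gives 644 + 16 = 660 true density bands.
With 2 density bands per year, 660 / 2 = 330 years.
The growth record spans 1453.1 − 6.1 = 1447.0 mm.
Extension rate ≈ 1447.0 / 330 = 4.385 mm/yr.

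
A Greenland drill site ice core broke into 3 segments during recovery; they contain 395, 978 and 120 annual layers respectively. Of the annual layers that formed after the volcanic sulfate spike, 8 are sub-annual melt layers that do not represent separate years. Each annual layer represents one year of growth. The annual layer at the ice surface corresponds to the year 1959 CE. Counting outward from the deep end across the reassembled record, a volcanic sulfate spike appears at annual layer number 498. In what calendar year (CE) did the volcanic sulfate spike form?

972 CE

Total annual layers = 395 + 978 + 120 = 1493.
Between annual layer 498 and the ice surface there are 1493 − 498 = 995 annual layers.
Removing the 8 false annual layers leaves 995 − 8 = 987 true annual layers beyond the volcanic sulfate spike.
1959 − 987 = 972 CE.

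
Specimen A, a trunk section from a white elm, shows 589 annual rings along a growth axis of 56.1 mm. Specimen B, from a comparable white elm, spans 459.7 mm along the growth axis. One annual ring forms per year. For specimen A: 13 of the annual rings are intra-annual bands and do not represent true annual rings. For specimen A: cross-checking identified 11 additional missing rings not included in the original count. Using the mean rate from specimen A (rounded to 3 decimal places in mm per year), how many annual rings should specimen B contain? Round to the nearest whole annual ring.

Specimen A: correcting the raw count gives 589 − 13 + 11 = 587 true annual rings.
A: Extension rate ≈ 56.1 / 587 = 0.096 mm per year.
Specimen B: 459.7 mm / 0.096 mm per year = 4788.54 years ≈ 4789 annual rings.

4789 annual rings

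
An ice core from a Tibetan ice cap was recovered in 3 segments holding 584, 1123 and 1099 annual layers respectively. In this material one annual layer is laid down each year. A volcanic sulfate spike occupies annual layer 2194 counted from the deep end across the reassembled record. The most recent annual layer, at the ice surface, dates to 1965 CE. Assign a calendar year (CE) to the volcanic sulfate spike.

1353 CE

Total annual layers = 584 + 1123 + 1099 = 2806.
Between annual layer 2194 and the ice surface there are 2806 − 2194 = 612 annual layers.
Counting back 612 years from 1965 CE places the volcanic sulfate spike in 1965 − 612 = 1353 CE.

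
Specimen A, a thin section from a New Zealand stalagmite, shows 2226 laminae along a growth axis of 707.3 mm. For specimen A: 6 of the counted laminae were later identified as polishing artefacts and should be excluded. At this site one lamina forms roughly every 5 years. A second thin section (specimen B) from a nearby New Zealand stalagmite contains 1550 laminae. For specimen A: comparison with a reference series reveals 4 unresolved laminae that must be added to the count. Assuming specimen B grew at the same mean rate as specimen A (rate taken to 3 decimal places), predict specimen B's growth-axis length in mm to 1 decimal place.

Specimen A: after corrections the count is 2226 − 6 + 4 = 2224 laminae.
Specimen A: 2224 laminae at 5 years each span 2224 × 5 = 11120 years.
A: Extension rate ≈ 707.3 / 11120 = 0.064 mm per year.
Specimen B: 1550 laminae at 5 years each span 1550 × 5 = 7750 years. Length of B = 0.064 × 7750 = 496.0 mm.

496.0 mm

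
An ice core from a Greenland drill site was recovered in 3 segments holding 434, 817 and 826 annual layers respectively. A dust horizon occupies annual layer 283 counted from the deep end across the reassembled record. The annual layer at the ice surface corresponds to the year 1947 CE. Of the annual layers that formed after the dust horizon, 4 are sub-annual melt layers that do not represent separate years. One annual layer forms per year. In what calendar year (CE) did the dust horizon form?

Total annual layers = 434 + 817 + 826 = 2077.
2077 − 283 = 1794 annual layers lie beyond the dust horizon toward the ice surface.
Removing the 4 false annual layers leaves 1794 − 4 = 1790 true annual layers beyond the dust horizon.
The annual layer at the ice surface is 1947 CE, so the dust horizon dates to 1947 − 1790 = 157 CE.

157 CE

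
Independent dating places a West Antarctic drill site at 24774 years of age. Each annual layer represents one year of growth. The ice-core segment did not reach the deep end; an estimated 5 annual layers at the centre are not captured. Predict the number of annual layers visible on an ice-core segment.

24769 annual layers

At one annual layer per year, 24774 years correspond to 24774 annual layers.
Subtracting the 5 annual layers not captured gives 24774 − 5 = 24769 annual layers in the record.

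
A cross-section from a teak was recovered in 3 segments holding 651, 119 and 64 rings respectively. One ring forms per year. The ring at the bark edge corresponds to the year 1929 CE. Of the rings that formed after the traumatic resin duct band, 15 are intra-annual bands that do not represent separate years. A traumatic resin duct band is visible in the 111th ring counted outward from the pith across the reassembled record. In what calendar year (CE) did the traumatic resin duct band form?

1221 CE

Total rings = 651 + 119 + 64 = 834.
The traumatic resin duct band sits at ring 111 from the pith, so 834 − 111 = 723 rings formed after it.
723 − 15 false = 708 true rings after the traumatic resin duct band.
1929 − 708 = 1221 CE.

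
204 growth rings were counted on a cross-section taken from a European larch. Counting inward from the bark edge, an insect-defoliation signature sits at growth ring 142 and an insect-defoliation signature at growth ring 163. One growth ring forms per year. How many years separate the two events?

21 yr

The two markers are separated by 163 − 142 = 21 growth rings.
One growth ring per year makes the interval 21 years.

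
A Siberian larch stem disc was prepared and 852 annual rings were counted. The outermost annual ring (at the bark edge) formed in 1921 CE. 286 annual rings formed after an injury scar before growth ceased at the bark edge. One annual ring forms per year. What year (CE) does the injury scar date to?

286 annual rings post-date the injury scar.
1921 − 286 = 1635 CE.

1635 CE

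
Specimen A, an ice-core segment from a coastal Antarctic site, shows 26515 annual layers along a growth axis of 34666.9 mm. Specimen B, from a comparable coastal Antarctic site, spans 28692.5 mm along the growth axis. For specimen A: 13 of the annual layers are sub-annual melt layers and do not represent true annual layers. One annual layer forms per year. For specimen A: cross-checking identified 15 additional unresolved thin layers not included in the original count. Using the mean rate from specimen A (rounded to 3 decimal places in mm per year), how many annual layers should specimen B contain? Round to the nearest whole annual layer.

Specimen A: adjusted count: 26515 − 13 + 15 = 26517 annual layers.
A: Extension rate ≈ 34666.9 / 26517 = 1.307 mm/yr.
B spans 28692.5 / 1.307 = 21952.95 years ≈ 21953 annual layers.

21953 annual layers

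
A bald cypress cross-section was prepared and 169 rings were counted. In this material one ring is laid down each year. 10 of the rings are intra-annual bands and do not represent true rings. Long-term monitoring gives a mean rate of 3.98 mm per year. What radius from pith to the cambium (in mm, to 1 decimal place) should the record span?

632.8 mm

Correcting the raw count gives 169 − 10 = 159 true rings.
Length ≈ 3.98 × 159 = 632.8 mm.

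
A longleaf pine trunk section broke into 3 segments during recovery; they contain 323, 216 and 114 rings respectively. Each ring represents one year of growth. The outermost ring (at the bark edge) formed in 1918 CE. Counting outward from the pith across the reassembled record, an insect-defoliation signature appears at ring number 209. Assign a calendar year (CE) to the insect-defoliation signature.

1474 CE

Total rings = 323 + 216 + 114 = 653.
The insect-defoliation signature sits at ring 209 from the pith, so 653 − 209 = 444 rings formed after it.
Counting back 444 years from 1918 CE places the insect-defoliation signature in 1918 − 444 = 1474 CE.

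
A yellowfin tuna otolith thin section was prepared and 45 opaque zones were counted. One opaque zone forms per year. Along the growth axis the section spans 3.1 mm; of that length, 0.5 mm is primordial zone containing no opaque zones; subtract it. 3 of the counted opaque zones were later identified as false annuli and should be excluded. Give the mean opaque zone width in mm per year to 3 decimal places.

0.062 mm per year

After corrections the count is 45 − 3 = 42 opaque zones.
The growth record spans 3.1 − 0.5 = 2.6 mm.
2.6 mm over 42 years gives 2.6 / 42 ≈ 0.062 mm per year.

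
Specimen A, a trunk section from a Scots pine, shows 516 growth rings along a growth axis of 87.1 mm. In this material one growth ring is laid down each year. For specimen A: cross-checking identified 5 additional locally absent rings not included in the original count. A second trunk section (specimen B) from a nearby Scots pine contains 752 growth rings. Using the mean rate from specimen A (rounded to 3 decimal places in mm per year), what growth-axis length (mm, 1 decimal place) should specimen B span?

125.6 mm

Specimen A: correcting the raw count gives 516 + 5 = 521 true growth rings.
A: Mean rate = 87.1 mm / 521 years ≈ 0.167 mm per year.
Length of B = 0.167 × 752 = 125.6 mm.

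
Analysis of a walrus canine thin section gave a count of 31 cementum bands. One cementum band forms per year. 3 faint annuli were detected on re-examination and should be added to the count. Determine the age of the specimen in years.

Adjusted count: 31 + 3 = 34 cementum bands.
One cementum band per year makes the duration 34 years.

34 years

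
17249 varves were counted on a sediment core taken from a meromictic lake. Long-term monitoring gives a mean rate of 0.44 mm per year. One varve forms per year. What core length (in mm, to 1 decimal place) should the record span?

The record spans 17249 years at 0.44 mm per year.
17249 years at 0.44 mm/year gives 0.44 × 17249 = 7589.6 mm.

7589.6 mm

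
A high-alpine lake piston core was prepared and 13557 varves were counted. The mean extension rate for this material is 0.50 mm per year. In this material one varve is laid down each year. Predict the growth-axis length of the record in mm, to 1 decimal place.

6778.5 mm

13557 years of growth are recorded.
13557 years at 0.50 mm/year gives 0.50 × 13557 = 6778.5 mm.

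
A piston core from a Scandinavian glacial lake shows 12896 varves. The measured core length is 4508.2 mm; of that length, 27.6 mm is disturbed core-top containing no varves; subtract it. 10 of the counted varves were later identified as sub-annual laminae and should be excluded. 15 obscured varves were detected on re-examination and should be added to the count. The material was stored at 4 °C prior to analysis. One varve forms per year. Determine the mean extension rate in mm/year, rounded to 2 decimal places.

After corrections the count is 12896 − 10 + 15 = 12901 varves.
Net length = 4508.2 − 27.6 = 4480.6 mm.
Extension rate ≈ 4480.6 / 12901 = 0.35 mm/year.

0.35 mm/year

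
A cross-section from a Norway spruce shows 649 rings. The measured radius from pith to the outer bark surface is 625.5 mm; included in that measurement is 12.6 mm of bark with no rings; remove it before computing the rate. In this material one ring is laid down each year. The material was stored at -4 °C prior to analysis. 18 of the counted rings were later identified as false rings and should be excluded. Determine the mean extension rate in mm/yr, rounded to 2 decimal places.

0.97 mm/yr

After corrections the count is 649 − 18 = 631 rings.
Removing the 12.6 mm offcut leaves 625.5 − 12.6 = 612.9 mm.
612.9 mm over 631 years gives 612.9 / 631 ≈ 0.97 mm/yr.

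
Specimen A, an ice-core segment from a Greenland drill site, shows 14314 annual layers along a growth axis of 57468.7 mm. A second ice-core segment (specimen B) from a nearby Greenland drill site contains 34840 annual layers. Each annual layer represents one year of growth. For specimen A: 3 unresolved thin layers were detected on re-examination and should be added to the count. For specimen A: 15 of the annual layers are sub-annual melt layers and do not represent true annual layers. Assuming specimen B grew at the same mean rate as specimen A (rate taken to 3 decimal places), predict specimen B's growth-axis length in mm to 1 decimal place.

139987.1 mm

Specimen A: correcting the raw count gives 14314 − 15 + 3 = 14302 true annual layers.
A: 57468.7 mm over 14302 years gives 57468.7 / 14302 ≈ 4.018 mm/year.
For B, 4.018 mm/year × 34840 years = 139987.1 mm.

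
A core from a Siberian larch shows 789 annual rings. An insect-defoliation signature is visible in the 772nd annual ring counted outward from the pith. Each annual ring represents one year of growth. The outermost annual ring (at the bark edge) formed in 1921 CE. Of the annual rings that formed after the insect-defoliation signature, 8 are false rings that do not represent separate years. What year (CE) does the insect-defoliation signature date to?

789 − 772 = 17 annual rings lie beyond the insect-defoliation signature toward the bark edge.
17 − 8 false = 9 true annual rings after the insect-defoliation signature.
The annual ring at the bark edge is 1921 CE, so the insect-defoliation signature dates to 1921 − 9 = 1912 CE.

1912 CE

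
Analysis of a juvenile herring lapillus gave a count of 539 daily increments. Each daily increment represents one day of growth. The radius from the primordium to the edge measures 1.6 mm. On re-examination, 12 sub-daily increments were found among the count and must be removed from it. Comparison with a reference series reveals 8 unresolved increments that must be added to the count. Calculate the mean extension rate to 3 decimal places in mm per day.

After corrections the count is 539 − 12 + 8 = 535 daily increments.
Mean rate = 1.6 mm / 535 days ≈ 0.003 mm per day.

0.003 mm per day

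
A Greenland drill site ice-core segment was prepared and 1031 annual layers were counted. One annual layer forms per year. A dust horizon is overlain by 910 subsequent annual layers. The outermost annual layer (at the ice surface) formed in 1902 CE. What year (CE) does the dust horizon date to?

992 CE

910 annual layers formed after the dust horizon.
Counting back 910 years from 1902 CE places the dust horizon in 1902 − 910 = 992 CE.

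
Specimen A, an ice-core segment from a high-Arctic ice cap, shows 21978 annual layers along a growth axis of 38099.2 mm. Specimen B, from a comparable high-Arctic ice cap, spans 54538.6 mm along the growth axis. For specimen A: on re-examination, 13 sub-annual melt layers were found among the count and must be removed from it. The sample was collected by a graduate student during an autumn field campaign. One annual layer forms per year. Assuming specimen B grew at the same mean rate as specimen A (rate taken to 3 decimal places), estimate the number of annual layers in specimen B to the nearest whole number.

Specimen A: adjusted count: 21978 − 13 = 21965 annual layers.
A: Extension rate ≈ 38099.2 / 21965 = 1.735 mm/year.
Specimen B: 54538.6 mm / 1.735 mm per year = 31434.35 years ≈ 31434 annual layers.

31434 annual layers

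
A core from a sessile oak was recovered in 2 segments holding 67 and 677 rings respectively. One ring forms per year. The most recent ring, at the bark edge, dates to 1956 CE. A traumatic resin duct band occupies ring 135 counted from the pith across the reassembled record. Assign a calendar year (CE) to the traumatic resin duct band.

1347 CE

Total rings = 67 + 677 = 744.
744 − 135 = 609 rings lie beyond the traumatic resin duct band toward the bark edge.
1956 − 609 = 1347 CE.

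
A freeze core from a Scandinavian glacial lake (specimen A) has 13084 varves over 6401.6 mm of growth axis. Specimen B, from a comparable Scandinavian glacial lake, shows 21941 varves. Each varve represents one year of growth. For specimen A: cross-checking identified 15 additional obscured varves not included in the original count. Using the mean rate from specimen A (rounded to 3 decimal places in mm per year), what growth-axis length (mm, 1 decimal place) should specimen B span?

10729.1 mm

Specimen A: true varve count = 13084 + 15 = 13099.
A: Mean rate = 6401.6 mm / 13099 years ≈ 0.489 mm per year.
For B, 0.489 mm/year × 21941 years = 10729.1 mm.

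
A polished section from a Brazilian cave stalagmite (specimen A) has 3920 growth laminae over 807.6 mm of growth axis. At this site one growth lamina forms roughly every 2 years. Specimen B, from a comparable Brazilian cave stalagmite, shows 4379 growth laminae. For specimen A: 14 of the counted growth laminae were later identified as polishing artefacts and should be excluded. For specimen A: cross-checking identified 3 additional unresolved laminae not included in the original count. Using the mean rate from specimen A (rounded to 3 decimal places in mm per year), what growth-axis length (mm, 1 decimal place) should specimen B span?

Specimen A: true growth lamina count = 3920 − 14 + 3 = 3909.
Specimen A: multiplying by 2 years per growth lamina: 3909 × 2 = 7818 years.
A: Mean rate = 807.6 mm / 7818 years ≈ 0.103 mm per year.
Specimen B: multiplying by 2 years per growth lamina: 4379 × 2 = 8758 years. B's length ≈ 0.103 × 8758 = 902.1 mm.

902.1 mm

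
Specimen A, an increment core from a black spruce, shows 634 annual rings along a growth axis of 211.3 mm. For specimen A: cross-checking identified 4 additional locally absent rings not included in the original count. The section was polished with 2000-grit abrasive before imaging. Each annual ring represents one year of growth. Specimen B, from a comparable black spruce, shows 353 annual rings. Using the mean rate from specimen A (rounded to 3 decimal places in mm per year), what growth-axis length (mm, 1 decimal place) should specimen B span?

116.8 mm

Specimen A: true annual ring count = 634 + 4 = 638.
A: Mean rate = 211.3 mm / 638 years ≈ 0.331 mm per year.
For B, 0.331 mm/year × 353 years = 116.8 mm.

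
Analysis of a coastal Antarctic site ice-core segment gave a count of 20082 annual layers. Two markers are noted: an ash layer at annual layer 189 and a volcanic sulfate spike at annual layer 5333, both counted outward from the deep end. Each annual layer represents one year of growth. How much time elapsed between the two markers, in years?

5144 yr

Separation: 5333 − 189 = 5144 annual layers.
At one annual layer per year, 5144 years elapsed between them.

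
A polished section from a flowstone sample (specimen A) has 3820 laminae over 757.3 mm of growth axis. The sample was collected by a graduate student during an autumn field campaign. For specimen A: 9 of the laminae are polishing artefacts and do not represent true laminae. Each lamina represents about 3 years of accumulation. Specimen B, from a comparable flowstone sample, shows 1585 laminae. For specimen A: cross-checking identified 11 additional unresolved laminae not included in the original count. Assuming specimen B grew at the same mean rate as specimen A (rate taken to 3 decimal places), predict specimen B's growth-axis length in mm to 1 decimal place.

313.8 mm

Specimen A: after corrections the count is 3820 − 9 + 11 = 3822 laminae.
Specimen A: multiplying by 3 years per lamina: 3822 × 3 = 11466 years.
A: Mean rate = 757.3 mm / 11466 years ≈ 0.066 mm/yr.
Specimen B: multiplying by 3 years per lamina: 1585 × 3 = 4755 years. Length of B = 0.066 × 4755 = 313.8 mm.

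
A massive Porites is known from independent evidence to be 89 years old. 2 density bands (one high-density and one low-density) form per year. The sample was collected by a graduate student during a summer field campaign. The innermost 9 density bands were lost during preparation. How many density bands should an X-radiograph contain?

89 years at 2 density bands per year gives 89 × 2 = 178 density bands.
Subtracting the 9 density bands not captured gives 178 − 9 = 169 density bands in the record.

169 density bands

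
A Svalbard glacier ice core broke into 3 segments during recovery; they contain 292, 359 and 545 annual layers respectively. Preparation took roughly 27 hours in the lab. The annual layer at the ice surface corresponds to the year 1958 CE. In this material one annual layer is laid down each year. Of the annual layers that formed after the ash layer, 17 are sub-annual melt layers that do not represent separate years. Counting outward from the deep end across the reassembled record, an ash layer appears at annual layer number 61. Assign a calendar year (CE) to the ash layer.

Total annual layers = 292 + 359 + 545 = 1196.
Between annual layer 61 and the ice surface there are 1196 − 61 = 1135 annual layers.
Excluding 17 false annual layers: 1135 − 17 = 1118.
The annual layer at the ice surface is 1958 CE, so the ash layer dates to 1958 − 1118 = 840 CE.

840 CE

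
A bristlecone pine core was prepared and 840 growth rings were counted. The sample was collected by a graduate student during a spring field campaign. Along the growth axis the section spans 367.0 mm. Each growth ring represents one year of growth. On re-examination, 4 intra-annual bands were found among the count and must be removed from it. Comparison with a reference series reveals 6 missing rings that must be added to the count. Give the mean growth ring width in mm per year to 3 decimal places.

0.436 mm per year

After corrections the count is 840 − 4 + 6 = 842 growth rings.
Mean rate = 367.0 mm / 842 years ≈ 0.436 mm per year.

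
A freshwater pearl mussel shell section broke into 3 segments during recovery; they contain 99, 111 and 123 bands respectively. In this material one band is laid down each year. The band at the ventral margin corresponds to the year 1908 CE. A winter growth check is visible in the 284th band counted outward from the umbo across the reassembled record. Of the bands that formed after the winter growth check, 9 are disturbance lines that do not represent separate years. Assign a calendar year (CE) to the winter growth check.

Total bands = 99 + 111 + 123 = 333.
333 − 284 = 49 bands lie beyond the winter growth check toward the ventral margin.
49 − 9 false = 40 true bands after the winter growth check.
The band at the ventral margin is 1908 CE, so the winter growth check dates to 1908 − 40 = 1868 CE.

1868 CE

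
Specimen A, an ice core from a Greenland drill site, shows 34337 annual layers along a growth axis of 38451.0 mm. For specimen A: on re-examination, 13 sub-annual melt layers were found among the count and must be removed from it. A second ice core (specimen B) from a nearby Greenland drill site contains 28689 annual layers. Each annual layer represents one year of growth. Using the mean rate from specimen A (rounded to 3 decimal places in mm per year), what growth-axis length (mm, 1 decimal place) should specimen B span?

Specimen A: true annual layer count = 34337 − 13 = 34324.
A: Extension rate ≈ 38451.0 / 34324 = 1.120 mm/yr.
For B, 1.120 mm/year × 28689 years = 32131.7 mm.

32131.7 mm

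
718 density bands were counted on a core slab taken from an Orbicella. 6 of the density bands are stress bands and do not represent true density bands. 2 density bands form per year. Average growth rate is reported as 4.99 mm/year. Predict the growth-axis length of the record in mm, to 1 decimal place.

1776.4 mm

True density band count = 718 − 6 = 712.
With 2 density bands per year, 712 / 2 = 356 years.
Predicted length = 4.99 mm/year × 356 years = 1776.4 mm.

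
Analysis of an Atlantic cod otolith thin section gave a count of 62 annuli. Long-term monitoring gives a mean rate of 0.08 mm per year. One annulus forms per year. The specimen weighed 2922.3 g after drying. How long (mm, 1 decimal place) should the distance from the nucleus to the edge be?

5.0 mm

62 years of growth are recorded.
62 years at 0.08 mm/year gives 0.08 × 62 = 5.0 mm.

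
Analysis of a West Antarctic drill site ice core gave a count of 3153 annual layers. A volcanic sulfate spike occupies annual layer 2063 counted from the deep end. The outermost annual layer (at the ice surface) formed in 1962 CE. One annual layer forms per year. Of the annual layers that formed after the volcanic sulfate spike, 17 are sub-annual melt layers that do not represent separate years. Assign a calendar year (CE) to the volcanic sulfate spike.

3153 − 2063 = 1090 annual layers lie beyond the volcanic sulfate spike toward the ice surface.
1090 − 17 false = 1073 true annual layers after the volcanic sulfate spike.
Counting back 1073 years from 1962 CE places the volcanic sulfate spike in 1962 − 1073 = 889 CE.

889 CE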